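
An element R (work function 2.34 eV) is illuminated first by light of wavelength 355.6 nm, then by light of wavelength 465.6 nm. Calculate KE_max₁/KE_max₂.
3.5511

Using Einstein's equation: KE_max = hc/λ - φ

For λ₁ = 355.6 nm:
E₁ = hc/λ₁ = 3.4866 eV
KE₁ = E₁ - φ = 3.4866 - 2.34 = 1.1466 eV

For λ₂ = 465.6 nm:
E₂ = hc/λ₂ = 2.6629 eV
KE₂ = E₂ - φ = 2.6629 - 2.34 = 0.3229 eV

Ratio: KE₁/KE₂ = 1.1466/0.3229 = 3.5511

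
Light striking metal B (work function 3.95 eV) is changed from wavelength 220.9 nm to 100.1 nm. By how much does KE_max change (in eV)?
6.7733 eV

Using Einstein's equation: KE_max = hc/λ - φ

For λ₁ = 220.9 nm:
KE₁ = hc/λ₁ - φ = 5.6127 - 3.95 = 1.6627 eV

For λ₂ = 100.1 nm:
KE₂ = hc/λ₂ - φ = 12.3860 - 3.95 = 8.4360 eV

Change in KE:
ΔKE = KE₂ - KE₁ = 8.4360 - 1.6627 = 6.7733 eV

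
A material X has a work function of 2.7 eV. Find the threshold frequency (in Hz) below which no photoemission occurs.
6.5286e+14 Hz

The threshold frequency is when the photon energy equals the work function:
hf₀ = φ

Solving for f₀:
f₀ = φ/h = (2.7 eV × 1.602×10⁻¹⁹ J/eV) / (6.626×10⁻³⁴ J·s)
f₀ = 6.5286e+14 Hz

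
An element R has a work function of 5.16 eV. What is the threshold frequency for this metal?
1.2477e+15 Hz

The threshold frequency is when the photon energy equals the work function:
hf₀ = φ

Solving for f₀:
f₀ = φ/h = (5.16 eV × 1.602×10⁻¹⁹ J/eV) / (6.626×10⁻³⁴ J·s)
f₀ = 1.2477e+15 Hz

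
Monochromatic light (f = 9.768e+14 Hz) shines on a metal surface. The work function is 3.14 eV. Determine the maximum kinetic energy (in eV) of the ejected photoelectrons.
0.8997 eV

Using Einstein's photoelectric equation: KE_max = hf - φ

First, calculate the photon energy:
E_photon = hf = (6.626×10⁻³⁴ J·s)(9.768e+14 Hz)
E_photon = 4.0397 eV

Then, the maximum kinetic energy:
KE_max = E_photon - φ = 4.0397 eV - 3.14 eV = 0.8997 eV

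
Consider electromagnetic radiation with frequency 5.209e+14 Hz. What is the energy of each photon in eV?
2.1543 eV

Using E = hf:

E = hf = (6.626×10⁻³⁴ J·s)(5.209e+14 Hz)
E = 2.1543 eV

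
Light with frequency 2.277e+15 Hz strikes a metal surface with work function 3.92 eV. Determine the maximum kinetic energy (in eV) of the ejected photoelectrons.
5.4969 eV

Using Einstein's photoelectric equation: KE_max = hf - φ

First, calculate the photon energy:
E_photon = hf = (6.626×10⁻³⁴ J·s)(2.277e+15 Hz)
E_photon = 9.4169 eV

Then, the maximum kinetic energy:
KE_max = E_photon - φ = 9.4169 eV - 3.92 eV = 5.4969 eV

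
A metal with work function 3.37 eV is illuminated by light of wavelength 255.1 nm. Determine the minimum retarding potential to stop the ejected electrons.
1.4902 V

The stopping potential V_s satisfies: eV_s = KE_max

First, find KE_max using Einstein's equation:
E_photon = hc/λ = 4.8602 eV
KE_max = E_photon - φ = 4.8602 - 3.37 = 1.4902 eV

Since eV_s = KE_max:
V_s = KE_max/e = 1.4902 V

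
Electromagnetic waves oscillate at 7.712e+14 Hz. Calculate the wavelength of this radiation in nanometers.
388.74 nm

Using the wave equation: c = fλ

Solving for wavelength:
λ = c/f = (3×10⁸ m/s) / (7.712e+14 Hz)
λ = 388.74 nm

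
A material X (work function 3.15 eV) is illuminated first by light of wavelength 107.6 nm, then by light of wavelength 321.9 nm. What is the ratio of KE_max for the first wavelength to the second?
11.9331

Using Einstein's equation: KE_max = hc/λ - φ

For λ₁ = 107.6 nm:
E₁ = hc/λ₁ = 11.5227 eV
KE₁ = E₁ - φ = 11.5227 - 3.15 = 8.3727 eV

For λ₂ = 321.9 nm:
E₂ = hc/λ₂ = 3.8516 eV
KE₂ = E₂ - φ = 3.8516 - 3.15 = 0.7016 eV

Ratio: KE₁/KE₂ = 8.3727/0.7016 = 11.9331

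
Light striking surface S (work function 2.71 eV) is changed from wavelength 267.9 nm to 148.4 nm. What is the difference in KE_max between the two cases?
3.7267 eV

Using Einstein's equation: KE_max = hc/λ - φ

For λ₁ = 267.9 nm:
KE₁ = hc/λ₁ - φ = 4.6280 - 2.71 = 1.9180 eV

For λ₂ = 148.4 nm:
KE₂ = hc/λ₂ - φ = 8.3547 - 2.71 = 5.6447 eV

Change in KE:
ΔKE = KE₂ - KE₁ = 5.6447 - 1.9180 = 3.7267 eV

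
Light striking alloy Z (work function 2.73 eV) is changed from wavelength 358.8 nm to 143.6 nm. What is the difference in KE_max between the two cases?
5.1785 eV

Using Einstein's equation: KE_max = hc/λ - φ

For λ₁ = 358.8 nm:
KE₁ = hc/λ₁ - φ = 3.4555 - 2.73 = 0.7255 eV

For λ₂ = 143.6 nm:
KE₂ = hc/λ₂ - φ = 8.6340 - 2.73 = 5.9040 eV

Change in KE:
ΔKE = KE₂ - KE₁ = 5.9040 - 0.7255 = 5.1785 eV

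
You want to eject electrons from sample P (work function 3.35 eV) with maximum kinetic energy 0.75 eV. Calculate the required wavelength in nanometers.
302.40 nm

From Einstein's equation: KE_max = hc/λ - φ

Rearranging for λ:
hc/λ = KE_max + φ
λ = hc/(KE_max + φ)

Required photon energy:
E_photon = KE_max + φ = 0.75 + 3.35 = 4.10 eV

Required wavelength:
λ = hc/E_photon = (6.626×10⁻³⁴)(3×10⁸) / (4.10 × 1.602×10⁻¹⁹)
λ = 302.40 nm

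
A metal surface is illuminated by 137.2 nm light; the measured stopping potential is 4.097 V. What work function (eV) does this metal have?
4.94 eV

The stopping potential gives the maximum kinetic energy: KE_max = eV_s = 4.097 eV

From Einstein's photoelectric equation: KE_max = hc/λ - φ
Rearranging: φ = hc/λ - KE_max

Calculate photon energy:
E_photon = hc/λ = (6.626×10⁻³⁴ J·s)(3×10⁸ m/s) / (137.2×10⁻⁹ m) = 9.0367 eV

Therefore:
φ = 9.0367 - 4.097 = 4.94 eV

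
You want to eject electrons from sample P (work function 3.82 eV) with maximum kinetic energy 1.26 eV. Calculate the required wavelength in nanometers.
244.06 nm

From Einstein's equation: KE_max = hc/λ - φ

Rearranging for λ:
hc/λ = KE_max + φ
λ = hc/(KE_max + φ)

Required photon energy:
E_photon = KE_max + φ = 1.26 + 3.82 = 5.08 eV

Required wavelength:
λ = hc/E_photon = (6.626×10⁻³⁴)(3×10⁸) / (5.08 × 1.602×10⁻¹⁹)
λ = 244.06 nm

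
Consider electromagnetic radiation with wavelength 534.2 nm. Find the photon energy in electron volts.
2.3209 eV

Using E = hf = hc/λ:

E = hc/λ = (6.626×10⁻³⁴ J·s)(3×10⁸ m/s) / (534.2×10⁻⁹ m)
E = 2.3209 eV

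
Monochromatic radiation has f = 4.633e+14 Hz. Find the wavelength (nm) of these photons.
647.08 nm

Using the wave equation: c = fλ

Solving for wavelength:
λ = c/f = (3×10⁸ m/s) / (4.633e+14 Hz)
λ = 647.08 nm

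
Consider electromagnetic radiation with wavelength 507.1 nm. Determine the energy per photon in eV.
2.4450 eV

Using E = hf = hc/λ:

E = hc/λ = (6.626×10⁻³⁴ J·s)(3×10⁸ m/s) / (507.1×10⁻⁹ m)
E = 2.4450 eV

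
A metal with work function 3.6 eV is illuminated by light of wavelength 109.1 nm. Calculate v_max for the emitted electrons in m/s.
1.6526e+06 m/s

First, find the maximum kinetic energy:
E_photon = hc/λ = 11.3643 eV
KE_max = E_photon - φ = 11.3643 - 3.6 = 7.7643 eV

Convert to Joules: KE_max = 7.7643 × 1.602×10⁻¹⁹ J = 1.2440e-18 J

Then use KE = ½mv² to find velocity:
v = √(2·KE/m) = √(2 × 1.2440e-18 J / 9.109e-31 kg)
v = 1.6526e+06 m/s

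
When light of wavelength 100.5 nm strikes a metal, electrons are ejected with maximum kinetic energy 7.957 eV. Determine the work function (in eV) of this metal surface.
4.38 eV

From Einstein's photoelectric equation: KE_max = hf - φ = hc/λ - φ

Rearranging for φ:
φ = hc/λ - KE_max

Calculate photon energy:
E_photon = hc/λ = 12.3367 eV

Therefore:
φ = 12.3367 - 7.957 = 4.38 eV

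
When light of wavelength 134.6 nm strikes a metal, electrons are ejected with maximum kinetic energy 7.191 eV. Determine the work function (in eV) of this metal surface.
2.02 eV

From Einstein's photoelectric equation: KE_max = hf - φ = hc/λ - φ

Rearranging for φ:
φ = hc/λ - KE_max

Calculate photon energy:
E_photon = hc/λ = 9.2113 eV

Therefore:
φ = 9.2113 - 7.191 = 2.02 eV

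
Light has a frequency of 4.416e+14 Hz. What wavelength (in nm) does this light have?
678.88 nm

Using the wave equation: c = fλ

Solving for wavelength:
λ = c/f = (3×10⁸ m/s) / (4.416e+14 Hz)
λ = 678.88 nm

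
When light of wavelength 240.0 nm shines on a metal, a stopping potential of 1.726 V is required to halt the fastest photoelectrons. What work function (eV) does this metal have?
3.44 eV

The stopping potential gives the maximum kinetic energy: KE_max = eV_s = 1.726 eV

From Einstein's photoelectric equation: KE_max = hc/λ - φ
Rearranging: φ = hc/λ - KE_max

Calculate photon energy:
E_photon = hc/λ = (6.626×10⁻³⁴ J·s)(3×10⁸ m/s) / (240.0×10⁻⁹ m) = 5.1660 eV

Therefore:
φ = 5.1660 - 1.726 = 3.44 eV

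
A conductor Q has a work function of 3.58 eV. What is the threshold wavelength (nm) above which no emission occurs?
346.32 nm

The threshold wavelength is when the photon energy equals the work function:
hc/λ₀ = φ

Solving for λ₀:
λ₀ = hc/φ = (6.626×10⁻³⁴ J·s)(3×10⁸ m/s) / (3.58 eV × 1.602×10⁻¹⁹ J/eV)
λ₀ = 346.32 nm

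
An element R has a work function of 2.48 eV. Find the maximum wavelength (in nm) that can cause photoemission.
499.94 nm

The threshold wavelength is when the photon energy equals the work function:
hc/λ₀ = φ

Solving for λ₀:
λ₀ = hc/φ = (6.626×10⁻³⁴ J·s)(3×10⁸ m/s) / (2.48 eV × 1.602×10⁻¹⁹ J/eV)
λ₀ = 499.94 nm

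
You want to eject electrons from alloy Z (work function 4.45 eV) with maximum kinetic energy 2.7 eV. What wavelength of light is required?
173.40 nm

From Einstein's equation: KE_max = hc/λ - φ

Rearranging for λ:
hc/λ = KE_max + φ
λ = hc/(KE_max + φ)

Required photon energy:
E_photon = KE_max + φ = 2.7 + 4.45 = 7.15 eV

Required wavelength:
λ = hc/E_photon = (6.626×10⁻³⁴)(3×10⁸) / (7.15 × 1.602×10⁻¹⁹)
λ = 173.40 nm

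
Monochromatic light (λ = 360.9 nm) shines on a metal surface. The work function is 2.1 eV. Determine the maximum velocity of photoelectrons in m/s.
6.8538e+05 m/s

First, find the maximum kinetic energy:
E_photon = hc/λ = 3.4354 eV
KE_max = E_photon - φ = 3.4354 - 2.1 = 1.3354 eV

Convert to Joules: KE_max = 1.3354 × 1.602×10⁻¹⁹ J = 2.1396e-19 J

Then use KE = ½mv² to find velocity:
v = √(2·KE/m) = √(2 × 2.1396e-19 J / 9.109e-31 kg)
v = 6.8538e+05 m/s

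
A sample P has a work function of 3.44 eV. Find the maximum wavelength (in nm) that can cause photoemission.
360.42 nm

The threshold wavelength is when the photon energy equals the work function:
hc/λ₀ = φ

Solving for λ₀:
λ₀ = hc/φ = (6.626×10⁻³⁴ J·s)(3×10⁸ m/s) / (3.44 eV × 1.602×10⁻¹⁹ J/eV)
λ₀ = 360.42 nm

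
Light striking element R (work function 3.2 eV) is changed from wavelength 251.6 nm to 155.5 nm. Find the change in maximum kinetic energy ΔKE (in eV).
3.0454 eV

Using Einstein's equation: KE_max = hc/λ - φ

For λ₁ = 251.6 nm:
KE₁ = hc/λ₁ - φ = 4.9278 - 3.2 = 1.7278 eV

For λ₂ = 155.5 nm:
KE₂ = hc/λ₂ - φ = 7.9733 - 3.2 = 4.7733 eV

Change in KE:
ΔKE = KE₂ - KE₁ = 4.7733 - 1.7278 = 3.0454 eV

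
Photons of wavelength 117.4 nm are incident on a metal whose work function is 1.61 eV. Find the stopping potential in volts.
8.9508 V

The stopping potential V_s satisfies: eV_s = KE_max

First, find KE_max using Einstein's equation:
E_photon = hc/λ = 10.5608 eV
KE_max = E_photon - φ = 10.5608 - 1.61 = 8.9508 eV

Since eV_s = KE_max:
V_s = KE_max/e = 8.9508 V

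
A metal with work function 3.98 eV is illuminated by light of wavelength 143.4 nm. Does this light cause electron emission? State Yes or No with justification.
Yes

For photoemission, the photon energy must exceed the work function.

Photon energy: E = hc/λ = 8.6460 eV
Work function: φ = 3.98 eV

Since E_photon (8.6460 eV) > φ (3.98 eV), photoemission WILL occur.
The threshold wavelength is λ₀ = hc/φ = 311.5 nm.
Since 143.4 nm < 311.5 nm, the light has sufficient energy.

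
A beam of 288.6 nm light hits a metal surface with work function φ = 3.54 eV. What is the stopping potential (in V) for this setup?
0.7561 V

The stopping potential V_s satisfies: eV_s = KE_max

First, find KE_max using Einstein's equation:
E_photon = hc/λ = 4.2961 eV
KE_max = E_photon - φ = 4.2961 - 3.54 = 0.7561 eV

Since eV_s = KE_max:
V_s = KE_max/e = 0.7561 V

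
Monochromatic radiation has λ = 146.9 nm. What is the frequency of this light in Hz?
2.0408e+15 Hz

Using the wave equation: c = fλ

Solving for frequency:
f = c/λ = (3×10⁸ m/s) / (146.9×10⁻⁹ m)
f = 2.0408e+15 Hz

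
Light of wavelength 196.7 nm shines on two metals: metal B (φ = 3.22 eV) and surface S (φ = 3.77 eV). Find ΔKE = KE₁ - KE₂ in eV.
0.5500 eV

Using KE_max = hc/λ - φ for each metal:

Photon energy: E = hc/λ = 6.3032 eV

For metal B (φ₁ = 3.22 eV):
KE₁ = E - φ₁ = 6.3032 - 3.22 = 3.0832 eV

For surface S (φ₂ = 3.77 eV):
KE₂ = E - φ₂ = 6.3032 - 3.77 = 2.5332 eV

Difference:
ΔKE = KE₁ - KE₂ = 3.0832 - 2.5332 = 0.5500 eV

Note: The difference equals the difference in work functions: 3.77 - 3.22 = 0.55 eV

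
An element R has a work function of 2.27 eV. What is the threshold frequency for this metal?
5.4888e+14 Hz

The threshold frequency is when the photon energy equals the work function:
hf₀ = φ

Solving for f₀:
f₀ = φ/h = (2.27 eV × 1.602×10⁻¹⁹ J/eV) / (6.626×10⁻³⁴ J·s)
f₀ = 5.4888e+14 Hz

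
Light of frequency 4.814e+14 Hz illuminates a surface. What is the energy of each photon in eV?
1.9909 eV

Using E = hf:

E = hf = (6.626×10⁻³⁴ J·s)(4.814e+14 Hz)
E = 1.9909 eV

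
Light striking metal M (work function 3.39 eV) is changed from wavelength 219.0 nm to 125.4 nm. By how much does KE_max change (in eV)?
4.2257 eV

Using Einstein's equation: KE_max = hc/λ - φ

For λ₁ = 219.0 nm:
KE₁ = hc/λ₁ - φ = 5.6614 - 3.39 = 2.2714 eV

For λ₂ = 125.4 nm:
KE₂ = hc/λ₂ - φ = 9.8871 - 3.39 = 6.4971 eV

Change in KE:
ΔKE = KE₂ - KE₁ = 6.4971 - 2.2714 = 4.2257 eV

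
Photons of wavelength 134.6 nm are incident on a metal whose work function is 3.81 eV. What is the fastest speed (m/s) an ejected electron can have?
1.3784e+06 m/s

First, find the maximum kinetic energy:
E_photon = hc/λ = 9.2113 eV
KE_max = E_photon - φ = 9.2113 - 3.81 = 5.4013 eV

Convert to Joules: KE_max = 5.4013 × 1.602×10⁻¹⁹ J = 8.6538e-19 J

Then use KE = ½mv² to find velocity:
v = √(2·KE/m) = √(2 × 8.6538e-19 J / 9.109e-31 kg)
v = 1.3784e+06 m/s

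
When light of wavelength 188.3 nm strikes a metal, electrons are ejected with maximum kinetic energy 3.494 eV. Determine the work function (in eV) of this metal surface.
3.09 eV

From Einstein's photoelectric equation: KE_max = hf - φ = hc/λ - φ

Rearranging for φ:
φ = hc/λ - KE_max

Calculate photon energy:
E_photon = hc/λ = 6.5844 eV

Therefore:
φ = 6.5844 - 3.494 = 3.09 eV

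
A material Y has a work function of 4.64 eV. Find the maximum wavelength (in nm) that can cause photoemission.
267.21 nm

The threshold wavelength is when the photon energy equals the work function:
hc/λ₀ = φ

Solving for λ₀:
λ₀ = hc/φ = (6.626×10⁻³⁴ J·s)(3×10⁸ m/s) / (4.64 eV × 1.602×10⁻¹⁹ J/eV)
λ₀ = 267.21 nm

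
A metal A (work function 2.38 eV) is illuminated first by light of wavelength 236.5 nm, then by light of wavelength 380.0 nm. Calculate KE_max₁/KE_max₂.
3.2427

Using Einstein's equation: KE_max = hc/λ - φ

For λ₁ = 236.5 nm:
E₁ = hc/λ₁ = 5.2425 eV
KE₁ = E₁ - φ = 5.2425 - 2.38 = 2.8625 eV

For λ₂ = 380.0 nm:
E₂ = hc/λ₂ = 3.2627 eV
KE₂ = E₂ - φ = 3.2627 - 2.38 = 0.8827 eV

Ratio: KE₁/KE₂ = 2.8625/0.8827 = 3.2427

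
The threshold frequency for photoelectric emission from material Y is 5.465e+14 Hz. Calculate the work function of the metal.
2.26 eV

At the threshold frequency, photon energy equals work function:
φ = hf₀

Calculating:
φ = (6.626×10⁻³⁴ J·s)(5.465e+14 Hz)
φ = 2.26 eV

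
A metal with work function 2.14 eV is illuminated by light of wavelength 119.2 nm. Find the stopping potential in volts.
8.2614 V

The stopping potential V_s satisfies: eV_s = KE_max

First, find KE_max using Einstein's equation:
E_photon = hc/λ = 10.4014 eV
KE_max = E_photon - φ = 10.4014 - 2.14 = 8.2614 eV

Since eV_s = KE_max:
V_s = KE_max/e = 8.2614 V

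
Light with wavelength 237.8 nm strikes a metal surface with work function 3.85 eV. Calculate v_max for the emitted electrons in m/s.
6.9263e+05 m/s

First, find the maximum kinetic energy:
E_photon = hc/λ = 5.2138 eV
KE_max = E_photon - φ = 5.2138 - 3.85 = 1.3638 eV

Convert to Joules: KE_max = 1.3638 × 1.602×10⁻¹⁹ J = 2.1851e-19 J

Then use KE = ½mv² to find velocity:
v = √(2·KE/m) = √(2 × 2.1851e-19 J / 9.109e-31 kg)
v = 6.9263e+05 m/s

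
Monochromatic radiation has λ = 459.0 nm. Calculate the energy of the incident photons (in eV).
2.7012 eV

Using E = hf = hc/λ:

E = hc/λ = (6.626×10⁻³⁴ J·s)(3×10⁸ m/s) / (459.0×10⁻⁹ m)
E = 2.7012 eV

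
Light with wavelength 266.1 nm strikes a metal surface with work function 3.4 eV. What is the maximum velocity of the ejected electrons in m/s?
6.6557e+05 m/s

First, find the maximum kinetic energy:
E_photon = hc/λ = 4.6593 eV
KE_max = E_photon - φ = 4.6593 - 3.4 = 1.2593 eV

Convert to Joules: KE_max = 1.2593 × 1.602×10⁻¹⁹ J = 2.0176e-19 J

Then use KE = ½mv² to find velocity:
v = √(2·KE/m) = √(2 × 2.0176e-19 J / 9.109e-31 kg)
v = 6.6557e+05 m/s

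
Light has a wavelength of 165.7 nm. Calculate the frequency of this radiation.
1.8092e+15 Hz

Using the wave equation: c = fλ

Solving for frequency:
f = c/λ = (3×10⁸ m/s) / (165.7×10⁻⁹ m)
f = 1.8092e+15 Hz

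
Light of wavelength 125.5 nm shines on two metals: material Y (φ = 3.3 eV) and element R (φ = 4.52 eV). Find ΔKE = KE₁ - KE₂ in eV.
1.2200 eV

Using KE_max = hc/λ - φ for each metal:

Photon energy: E = hc/λ = 9.8792 eV

For material Y (φ₁ = 3.3 eV):
KE₁ = E - φ₁ = 9.8792 - 3.3 = 6.5792 eV

For element R (φ₂ = 4.52 eV):
KE₂ = E - φ₂ = 9.8792 - 4.52 = 5.3592 eV

Difference:
ΔKE = KE₁ - KE₂ = 6.5792 - 5.3592 = 1.2200 eV

Note: The difference equals the difference in work functions: 4.52 - 3.3 = 1.22 eV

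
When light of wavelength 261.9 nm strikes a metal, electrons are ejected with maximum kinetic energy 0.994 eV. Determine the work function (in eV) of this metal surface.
3.74 eV

From Einstein's photoelectric equation: KE_max = hf - φ = hc/λ - φ

Rearranging for φ:
φ = hc/λ - KE_max

Calculate photon energy:
E_photon = hc/λ = 4.7340 eV

Therefore:
φ = 4.7340 - 0.994 = 3.74 eV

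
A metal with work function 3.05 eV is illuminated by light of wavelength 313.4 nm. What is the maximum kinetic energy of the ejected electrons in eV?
0.9061 eV

Using Einstein's photoelectric equation: KE_max = hf - φ = hc/λ - φ

First, calculate the photon energy:
E_photon = hc/λ = (6.626×10⁻³⁴ J·s)(3×10⁸ m/s) / (313.4×10⁻⁹ m)
E_photon = 3.9561 eV

Then, the maximum kinetic energy:
KE_max = E_photon - φ = 3.9561 eV - 3.05 eV = 0.9061 eV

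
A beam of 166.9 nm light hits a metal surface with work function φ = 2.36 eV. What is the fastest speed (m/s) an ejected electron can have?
1.3353e+06 m/s

First, find the maximum kinetic energy:
E_photon = hc/λ = 7.4287 eV
KE_max = E_photon - φ = 7.4287 - 2.36 = 5.0687 eV

Convert to Joules: KE_max = 5.0687 × 1.602×10⁻¹⁹ J = 8.1209e-19 J

Then use KE = ½mv² to find velocity:
v = √(2·KE/m) = √(2 × 8.1209e-19 J / 9.109e-31 kg)
v = 1.3353e+06 m/s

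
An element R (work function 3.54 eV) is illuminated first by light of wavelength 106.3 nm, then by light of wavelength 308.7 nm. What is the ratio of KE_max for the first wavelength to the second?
17.0545

Using Einstein's equation: KE_max = hc/λ - φ

For λ₁ = 106.3 nm:
E₁ = hc/λ₁ = 11.6636 eV
KE₁ = E₁ - φ = 11.6636 - 3.54 = 8.1236 eV

For λ₂ = 308.7 nm:
E₂ = hc/λ₂ = 4.0163 eV
KE₂ = E₂ - φ = 4.0163 - 3.54 = 0.4763 eV

Ratio: KE₁/KE₂ = 8.1236/0.4763 = 17.0545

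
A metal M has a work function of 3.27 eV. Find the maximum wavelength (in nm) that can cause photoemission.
379.16 nm

The threshold wavelength is when the photon energy equals the work function:
hc/λ₀ = φ

Solving for λ₀:
λ₀ = hc/φ = (6.626×10⁻³⁴ J·s)(3×10⁸ m/s) / (3.27 eV × 1.602×10⁻¹⁹ J/eV)
λ₀ = 379.16 nm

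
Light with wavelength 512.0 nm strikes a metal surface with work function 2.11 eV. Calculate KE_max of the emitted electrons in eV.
0.3116 eV

Using Einstein's photoelectric equation: KE_max = hf - φ = hc/λ - φ

First, calculate the photon energy:
E_photon = hc/λ = (6.626×10⁻³⁴ J·s)(3×10⁸ m/s) / (512.0×10⁻⁹ m)
E_photon = 2.4216 eV

Then, the maximum kinetic energy:
KE_max = E_photon - φ = 2.4216 eV - 2.11 eV = 0.3116 eV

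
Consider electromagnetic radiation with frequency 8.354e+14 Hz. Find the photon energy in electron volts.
3.4549 eV

Using E = hf:

E = hf = (6.626×10⁻³⁴ J·s)(8.354e+14 Hz)
E = 3.4549 eV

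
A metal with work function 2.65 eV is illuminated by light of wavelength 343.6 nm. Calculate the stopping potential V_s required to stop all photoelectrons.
0.9584 V

The stopping potential V_s satisfies: eV_s = KE_max

First, find KE_max using Einstein's equation:
E_photon = hc/λ = 3.6084 eV
KE_max = E_photon - φ = 3.6084 - 2.65 = 0.9584 eV

Since eV_s = KE_max:
V_s = KE_max/e = 0.9584 V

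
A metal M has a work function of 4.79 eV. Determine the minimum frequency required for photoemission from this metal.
1.1582e+15 Hz

The threshold frequency is when the photon energy equals the work function:
hf₀ = φ

Solving for f₀:
f₀ = φ/h = (4.79 eV × 1.602×10⁻¹⁹ J/eV) / (6.626×10⁻³⁴ J·s)
f₀ = 1.1582e+15 Hz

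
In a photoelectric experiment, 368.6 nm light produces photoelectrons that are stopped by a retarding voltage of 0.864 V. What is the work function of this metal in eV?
2.50 eV

The stopping potential gives the maximum kinetic energy: KE_max = eV_s = 0.864 eV

From Einstein's photoelectric equation: KE_max = hc/λ - φ
Rearranging: φ = hc/λ - KE_max

Calculate photon energy:
E_photon = hc/λ = (6.626×10⁻³⁴ J·s)(3×10⁸ m/s) / (368.6×10⁻⁹ m) = 3.3637 eV

Therefore:
φ = 3.3637 - 0.864 = 2.50 eV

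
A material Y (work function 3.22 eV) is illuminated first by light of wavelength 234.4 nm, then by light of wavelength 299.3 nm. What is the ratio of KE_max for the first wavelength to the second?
2.2433

Using Einstein's equation: KE_max = hc/λ - φ

For λ₁ = 234.4 nm:
E₁ = hc/λ₁ = 5.2894 eV
KE₁ = E₁ - φ = 5.2894 - 3.22 = 2.0694 eV

For λ₂ = 299.3 nm:
E₂ = hc/λ₂ = 4.1425 eV
KE₂ = E₂ - φ = 4.1425 - 3.22 = 0.9225 eV

Ratio: KE₁/KE₂ = 2.0694/0.9225 = 2.2433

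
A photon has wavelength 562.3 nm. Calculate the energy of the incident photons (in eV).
2.2049 eV

Using E = hf = hc/λ:

E = hc/λ = (6.626×10⁻³⁴ J·s)(3×10⁸ m/s) / (562.3×10⁻⁹ m)
E = 2.2049 eV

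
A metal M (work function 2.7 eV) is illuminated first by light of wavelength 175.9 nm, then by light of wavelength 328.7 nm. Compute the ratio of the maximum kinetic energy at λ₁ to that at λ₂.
4.0567

Using Einstein's equation: KE_max = hc/λ - φ

For λ₁ = 175.9 nm:
E₁ = hc/λ₁ = 7.0486 eV
KE₁ = E₁ - φ = 7.0486 - 2.7 = 4.3486 eV

For λ₂ = 328.7 nm:
E₂ = hc/λ₂ = 3.7720 eV
KE₂ = E₂ - φ = 3.7720 - 2.7 = 1.0720 eV

Ratio: KE₁/KE₂ = 4.3486/1.0720 = 4.0567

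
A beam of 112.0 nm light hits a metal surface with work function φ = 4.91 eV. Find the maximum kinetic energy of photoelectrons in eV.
6.1600 eV

Using Einstein's photoelectric equation: KE_max = hf - φ = hc/λ - φ

First, calculate the photon energy:
E_photon = hc/λ = (6.626×10⁻³⁴ J·s)(3×10⁸ m/s) / (112.0×10⁻⁹ m)
E_photon = 11.0700 eV

Then, the maximum kinetic energy:
KE_max = E_photon - φ = 11.0700 eV - 4.91 eV = 6.1600 eV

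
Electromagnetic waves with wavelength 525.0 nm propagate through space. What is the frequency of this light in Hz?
5.7103e+14 Hz

Using the wave equation: c = fλ

Solving for frequency:
f = c/λ = (3×10⁸ m/s) / (525.0×10⁻⁹ m)
f = 5.7103e+14 Hz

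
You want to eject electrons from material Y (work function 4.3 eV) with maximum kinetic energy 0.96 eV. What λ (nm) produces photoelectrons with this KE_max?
235.71 nm

From Einstein's equation: KE_max = hc/λ - φ

Rearranging for λ:
hc/λ = KE_max + φ
λ = hc/(KE_max + φ)

Required photon energy:
E_photon = KE_max + φ = 0.96 + 4.3 = 5.26 eV

Required wavelength:
λ = hc/E_photon = (6.626×10⁻³⁴)(3×10⁸) / (5.26 × 1.602×10⁻¹⁹)
λ = 235.71 nm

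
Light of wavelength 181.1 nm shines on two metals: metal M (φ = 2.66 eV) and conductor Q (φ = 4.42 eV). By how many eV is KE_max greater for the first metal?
1.7600 eV

Using KE_max = hc/λ - φ for each metal:

Photon energy: E = hc/λ = 6.8462 eV

For metal M (φ₁ = 2.66 eV):
KE₁ = E - φ₁ = 6.8462 - 2.66 = 4.1862 eV

For conductor Q (φ₂ = 4.42 eV):
KE₂ = E - φ₂ = 6.8462 - 4.42 = 2.4262 eV

Difference:
ΔKE = KE₁ - KE₂ = 4.1862 - 2.4262 = 1.7600 eV

Note: The difference equals the difference in work functions: 4.42 - 2.66 = 1.76 eV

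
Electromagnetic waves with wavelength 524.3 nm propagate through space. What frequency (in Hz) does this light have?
5.7180e+14 Hz

Using the wave equation: c = fλ

Solving for frequency:
f = c/λ = (3×10⁸ m/s) / (524.3×10⁻⁹ m)
f = 5.7180e+14 Hz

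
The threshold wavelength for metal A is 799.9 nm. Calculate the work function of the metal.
1.55 eV

At the threshold wavelength, photon energy equals work function:
φ = hc/λ₀

Calculating:
φ = (6.626×10⁻³⁴ J·s)(3×10⁸ m/s) / (799.9×10⁻⁹ m)
φ = 1.55 eV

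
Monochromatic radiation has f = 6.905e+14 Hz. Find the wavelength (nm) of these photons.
434.17 nm

Using the wave equation: c = fλ

Solving for wavelength:
λ = c/f = (3×10⁸ m/s) / (6.905e+14 Hz)
λ = 434.17 nm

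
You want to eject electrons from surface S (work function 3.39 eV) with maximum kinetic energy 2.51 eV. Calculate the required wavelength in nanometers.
210.14 nm

From Einstein's equation: KE_max = hc/λ - φ

Rearranging for λ:
hc/λ = KE_max + φ
λ = hc/(KE_max + φ)

Required photon energy:
E_photon = KE_max + φ = 2.51 + 3.39 = 5.90 eV

Required wavelength:
λ = hc/E_photon = (6.626×10⁻³⁴)(3×10⁸) / (5.90 × 1.602×10⁻¹⁹)
λ = 210.14 nm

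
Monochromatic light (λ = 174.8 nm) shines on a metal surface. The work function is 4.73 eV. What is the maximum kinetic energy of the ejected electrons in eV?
2.3629 eV

Using Einstein's photoelectric equation: KE_max = hf - φ = hc/λ - φ

First, calculate the photon energy:
E_photon = hc/λ = (6.626×10⁻³⁴ J·s)(3×10⁸ m/s) / (174.8×10⁻⁹ m)
E_photon = 7.0929 eV

Then, the maximum kinetic energy:
KE_max = E_photon - φ = 7.0929 eV - 4.73 eV = 2.3629 eV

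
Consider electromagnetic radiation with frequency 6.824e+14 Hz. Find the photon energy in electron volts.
2.8222 eV

Using E = hf:

E = hf = (6.626×10⁻³⁴ J·s)(6.824e+14 Hz)
E = 2.8222 eV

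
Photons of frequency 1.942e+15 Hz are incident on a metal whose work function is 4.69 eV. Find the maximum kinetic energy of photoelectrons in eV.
3.3415 eV

Using Einstein's photoelectric equation: KE_max = hf - φ

First, calculate the photon energy:
E_photon = hf = (6.626×10⁻³⁴ J·s)(1.942e+15 Hz)
E_photon = 8.0315 eV

Then, the maximum kinetic energy:
KE_max = E_photon - φ = 8.0315 eV - 4.69 eV = 3.3415 eV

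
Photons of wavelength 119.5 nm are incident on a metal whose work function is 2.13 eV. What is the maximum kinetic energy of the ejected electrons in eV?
8.2452 eV

Using Einstein's photoelectric equation: KE_max = hf - φ = hc/λ - φ

First, calculate the photon energy:
E_photon = hc/λ = (6.626×10⁻³⁴ J·s)(3×10⁸ m/s) / (119.5×10⁻⁹ m)
E_photon = 10.3752 eV

Then, the maximum kinetic energy:
KE_max = E_photon - φ = 10.3752 eV - 2.13 eV = 8.2452 eV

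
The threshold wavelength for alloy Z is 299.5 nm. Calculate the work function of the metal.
4.14 eV

At the threshold wavelength, photon energy equals work function:
φ = hc/λ₀

Calculating:
φ = (6.626×10⁻³⁴ J·s)(3×10⁸ m/s) / (299.5×10⁻⁹ m)
φ = 4.14 eV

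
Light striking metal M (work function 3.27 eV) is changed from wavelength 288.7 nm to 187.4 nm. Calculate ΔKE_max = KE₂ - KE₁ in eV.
2.3215 eV

Using Einstein's equation: KE_max = hc/λ - φ

For λ₁ = 288.7 nm:
KE₁ = hc/λ₁ - φ = 4.2946 - 3.27 = 1.0246 eV

For λ₂ = 187.4 nm:
KE₂ = hc/λ₂ - φ = 6.6160 - 3.27 = 3.3460 eV

Change in KE:
ΔKE = KE₂ - KE₁ = 3.3460 - 1.0246 = 2.3215 eV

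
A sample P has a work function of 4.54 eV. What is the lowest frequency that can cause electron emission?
1.0978e+15 Hz

The threshold frequency is when the photon energy equals the work function:
hf₀ = φ

Solving for f₀:
f₀ = φ/h = (4.54 eV × 1.602×10⁻¹⁹ J/eV) / (6.626×10⁻³⁴ J·s)
f₀ = 1.0978e+15 Hz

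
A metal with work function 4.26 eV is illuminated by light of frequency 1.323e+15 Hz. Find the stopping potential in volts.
1.2115 V

The stopping potential V_s satisfies: eV_s = KE_max

First, find KE_max using Einstein's equation:
E_photon = hf = (6.626×10⁻³⁴ J·s)(1.323e+15 Hz) = 5.4715 eV
KE_max = E_photon - φ = 5.4715 - 4.26 = 1.2115 eV

Since eV_s = KE_max:
V_s = KE_max/e = 1.2115 V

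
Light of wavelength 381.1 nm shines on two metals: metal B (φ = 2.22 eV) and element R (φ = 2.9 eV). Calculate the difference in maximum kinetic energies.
0.6800 eV

Using KE_max = hc/λ - φ for each metal:

Photon energy: E = hc/λ = 3.2533 eV

For metal B (φ₁ = 2.22 eV):
KE₁ = E - φ₁ = 3.2533 - 2.22 = 1.0333 eV

For element R (φ₂ = 2.9 eV):
KE₂ = E - φ₂ = 3.2533 - 2.9 = 0.3533 eV

Difference:
ΔKE = KE₁ - KE₂ = 1.0333 - 0.3533 = 0.6800 eV

Note: The difference equals the difference in work functions: 2.9 - 2.22 = 0.68 eV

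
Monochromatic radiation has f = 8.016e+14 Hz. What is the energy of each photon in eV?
3.3152 eV

Using E = hf:

E = hf = (6.626×10⁻³⁴ J·s)(8.016e+14 Hz)
E = 3.3152 eV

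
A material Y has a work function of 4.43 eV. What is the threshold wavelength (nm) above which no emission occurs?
279.87 nm

The threshold wavelength is when the photon energy equals the work function:
hc/λ₀ = φ

Solving for λ₀:
λ₀ = hc/φ = (6.626×10⁻³⁴ J·s)(3×10⁸ m/s) / (4.43 eV × 1.602×10⁻¹⁹ J/eV)
λ₀ = 279.87 nm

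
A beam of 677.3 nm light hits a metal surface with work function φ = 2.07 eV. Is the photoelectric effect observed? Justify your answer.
No

For photoemission, the photon energy must exceed the work function.

Photon energy: E = hc/λ = 1.8306 eV
Work function: φ = 2.07 eV

Since E_photon (1.8306 eV) < φ (2.07 eV), photoemission will NOT occur.
The threshold wavelength is λ₀ = hc/φ = 599.0 nm.
Since 677.3 nm > 599.0 nm, the photons lack sufficient energy.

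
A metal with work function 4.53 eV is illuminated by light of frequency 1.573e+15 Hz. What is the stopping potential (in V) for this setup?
1.9754 V

The stopping potential V_s satisfies: eV_s = KE_max

First, find KE_max using Einstein's equation:
E_photon = hf = (6.626×10⁻³⁴ J·s)(1.573e+15 Hz) = 6.5054 eV
KE_max = E_photon - φ = 6.5054 - 4.53 = 1.9754 eV

Since eV_s = KE_max:
V_s = KE_max/e = 1.9754 V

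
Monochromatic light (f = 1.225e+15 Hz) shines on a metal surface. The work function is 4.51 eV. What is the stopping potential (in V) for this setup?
0.5562 V

The stopping potential V_s satisfies: eV_s = KE_max

First, find KE_max using Einstein's equation:
E_photon = hf = (6.626×10⁻³⁴ J·s)(1.225e+15 Hz) = 5.0662 eV
KE_max = E_photon - φ = 5.0662 - 4.51 = 0.5562 eV

Since eV_s = KE_max:
V_s = KE_max/e = 0.5562 V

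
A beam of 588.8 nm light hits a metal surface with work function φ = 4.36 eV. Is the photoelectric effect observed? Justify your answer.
No

For photoemission, the photon energy must exceed the work function.

Photon energy: E = hc/λ = 2.1057 eV
Work function: φ = 4.36 eV

Since E_photon (2.1057 eV) < φ (4.36 eV), photoemission will NOT occur.
The threshold wavelength is λ₀ = hc/φ = 284.4 nm.
Since 588.8 nm > 284.4 nm, the photons lack sufficient energy.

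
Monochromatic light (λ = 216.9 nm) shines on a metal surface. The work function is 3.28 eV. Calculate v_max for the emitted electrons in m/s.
9.2572e+05 m/s

First, find the maximum kinetic energy:
E_photon = hc/λ = 5.7162 eV
KE_max = E_photon - φ = 5.7162 - 3.28 = 2.4362 eV

Convert to Joules: KE_max = 2.4362 × 1.602×10⁻¹⁹ J = 3.9032e-19 J

Then use KE = ½mv² to find velocity:
v = √(2·KE/m) = √(2 × 3.9032e-19 J / 9.109e-31 kg)
v = 9.2572e+05 m/s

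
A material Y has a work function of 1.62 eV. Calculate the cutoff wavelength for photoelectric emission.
765.33 nm

The threshold wavelength is when the photon energy equals the work function:
hc/λ₀ = φ

Solving for λ₀:
λ₀ = hc/φ = (6.626×10⁻³⁴ J·s)(3×10⁸ m/s) / (1.62 eV × 1.602×10⁻¹⁹ J/eV)
λ₀ = 765.33 nm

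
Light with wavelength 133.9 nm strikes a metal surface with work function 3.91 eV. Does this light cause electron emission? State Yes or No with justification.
Yes

For photoemission, the photon energy must exceed the work function.

Photon energy: E = hc/λ = 9.2595 eV
Work function: φ = 3.91 eV

Since E_photon (9.2595 eV) > φ (3.91 eV), photoemission WILL occur.
The threshold wavelength is λ₀ = hc/φ = 317.1 nm.
Since 133.9 nm < 317.1 nm, the light has sufficient energy.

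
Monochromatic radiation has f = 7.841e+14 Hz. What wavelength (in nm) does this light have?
382.34 nm

Using the wave equation: c = fλ

Solving for wavelength:
λ = c/f = (3×10⁸ m/s) / (7.841e+14 Hz)
λ = 382.34 nm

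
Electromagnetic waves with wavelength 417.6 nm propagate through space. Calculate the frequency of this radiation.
7.1789e+14 Hz

Using the wave equation: c = fλ

Solving for frequency:
f = c/λ = (3×10⁸ m/s) / (417.6×10⁻⁹ m)
f = 7.1789e+14 Hz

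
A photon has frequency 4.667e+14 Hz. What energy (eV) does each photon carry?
1.9301 eV

Using E = hf:

E = hf = (6.626×10⁻³⁴ J·s)(4.667e+14 Hz)
E = 1.9301 eV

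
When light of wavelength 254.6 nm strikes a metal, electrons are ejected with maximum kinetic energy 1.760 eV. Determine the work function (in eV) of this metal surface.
3.11 eV

From Einstein's photoelectric equation: KE_max = hf - φ = hc/λ - φ

Rearranging for φ:
φ = hc/λ - KE_max

Calculate photon energy:
E_photon = hc/λ = 4.8698 eV

Therefore:
φ = 4.8698 - 1.760 = 3.11 eV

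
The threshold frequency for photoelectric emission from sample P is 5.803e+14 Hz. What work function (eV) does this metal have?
2.40 eV

At the threshold frequency, photon energy equals work function:
φ = hf₀

Calculating:
φ = (6.626×10⁻³⁴ J·s)(5.803e+14 Hz)
φ = 2.40 eV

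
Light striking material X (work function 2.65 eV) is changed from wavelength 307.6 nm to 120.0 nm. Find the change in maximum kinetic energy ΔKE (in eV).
6.3013 eV

Using Einstein's equation: KE_max = hc/λ - φ

For λ₁ = 307.6 nm:
KE₁ = hc/λ₁ - φ = 4.0307 - 2.65 = 1.3807 eV

For λ₂ = 120.0 nm:
KE₂ = hc/λ₂ - φ = 10.3320 - 2.65 = 7.6820 eV

Change in KE:
ΔKE = KE₂ - KE₁ = 7.6820 - 1.3807 = 6.3013 eV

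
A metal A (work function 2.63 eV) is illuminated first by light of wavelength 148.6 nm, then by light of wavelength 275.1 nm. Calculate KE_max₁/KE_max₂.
3.0441

Using Einstein's equation: KE_max = hc/λ - φ

For λ₁ = 148.6 nm:
E₁ = hc/λ₁ = 8.3435 eV
KE₁ = E₁ - φ = 8.3435 - 2.63 = 5.7135 eV

For λ₂ = 275.1 nm:
E₂ = hc/λ₂ = 4.5069 eV
KE₂ = E₂ - φ = 4.5069 - 2.63 = 1.8769 eV

Ratio: KE₁/KE₂ = 5.7135/1.8769 = 3.0441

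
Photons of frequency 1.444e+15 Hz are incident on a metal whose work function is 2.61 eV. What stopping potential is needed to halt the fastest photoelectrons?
3.3619 V

The stopping potential V_s satisfies: eV_s = KE_max

First, find KE_max using Einstein's equation:
E_photon = hf = (6.626×10⁻³⁴ J·s)(1.444e+15 Hz) = 5.9719 eV
KE_max = E_photon - φ = 5.9719 - 2.61 = 3.3619 eV

Since eV_s = KE_max:
V_s = KE_max/e = 3.3619 V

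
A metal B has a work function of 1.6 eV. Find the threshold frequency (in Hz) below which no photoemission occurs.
3.8688e+14 Hz

The threshold frequency is when the photon energy equals the work function:
hf₀ = φ

Solving for f₀:
f₀ = φ/h = (1.6 eV × 1.602×10⁻¹⁹ J/eV) / (6.626×10⁻³⁴ J·s)
f₀ = 3.8688e+14 Hz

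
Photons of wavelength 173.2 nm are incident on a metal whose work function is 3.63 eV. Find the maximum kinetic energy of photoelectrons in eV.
3.5284 eV

Using Einstein's photoelectric equation: KE_max = hf - φ = hc/λ - φ

First, calculate the photon energy:
E_photon = hc/λ = (6.626×10⁻³⁴ J·s)(3×10⁸ m/s) / (173.2×10⁻⁹ m)
E_photon = 7.1584 eV

Then, the maximum kinetic energy:
KE_max = E_photon - φ = 7.1584 eV - 3.63 eV = 3.5284 eV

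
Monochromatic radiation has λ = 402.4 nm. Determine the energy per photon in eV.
3.0811 eV

Using E = hf = hc/λ:

E = hc/λ = (6.626×10⁻³⁴ J·s)(3×10⁸ m/s) / (402.4×10⁻⁹ m)
E = 3.0811 eV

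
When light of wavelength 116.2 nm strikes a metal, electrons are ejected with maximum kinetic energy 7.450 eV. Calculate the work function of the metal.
3.22 eV

From Einstein's photoelectric equation: KE_max = hf - φ = hc/λ - φ

Rearranging for φ:
φ = hc/λ - KE_max

Calculate photon energy:
E_photon = hc/λ = 10.6699 eV

Therefore:
φ = 10.6699 - 7.450 = 3.22 eV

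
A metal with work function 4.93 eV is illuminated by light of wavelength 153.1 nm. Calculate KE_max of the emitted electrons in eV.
3.1682 eV

Using Einstein's photoelectric equation: KE_max = hf - φ = hc/λ - φ

First, calculate the photon energy:
E_photon = hc/λ = (6.626×10⁻³⁴ J·s)(3×10⁸ m/s) / (153.1×10⁻⁹ m)
E_photon = 8.0982 eV

Then, the maximum kinetic energy:
KE_max = E_photon - φ = 8.0982 eV - 4.93 eV = 3.1682 eV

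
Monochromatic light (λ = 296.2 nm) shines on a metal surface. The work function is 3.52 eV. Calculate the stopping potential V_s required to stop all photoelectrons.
0.6658 V

The stopping potential V_s satisfies: eV_s = KE_max

First, find KE_max using Einstein's equation:
E_photon = hc/λ = 4.1858 eV
KE_max = E_photon - φ = 4.1858 - 3.52 = 0.6658 eV

Since eV_s = KE_max:
V_s = KE_max/e = 0.6658 V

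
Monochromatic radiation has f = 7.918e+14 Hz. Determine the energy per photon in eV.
3.2746 eV

Using E = hf:

E = hf = (6.626×10⁻³⁴ J·s)(7.918e+14 Hz)
E = 3.2746 eV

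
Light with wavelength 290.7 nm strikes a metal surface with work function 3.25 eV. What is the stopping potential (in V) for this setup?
1.0150 V

The stopping potential V_s satisfies: eV_s = KE_max

First, find KE_max using Einstein's equation:
E_photon = hc/λ = 4.2650 eV
KE_max = E_photon - φ = 4.2650 - 3.25 = 1.0150 eV

Since eV_s = KE_max:
V_s = KE_max/e = 1.0150 V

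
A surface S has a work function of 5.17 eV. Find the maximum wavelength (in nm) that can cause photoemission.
239.81 nm

The threshold wavelength is when the photon energy equals the work function:
hc/λ₀ = φ

Solving for λ₀:
λ₀ = hc/φ = (6.626×10⁻³⁴ J·s)(3×10⁸ m/s) / (5.17 eV × 1.602×10⁻¹⁹ J/eV)
λ₀ = 239.81 nm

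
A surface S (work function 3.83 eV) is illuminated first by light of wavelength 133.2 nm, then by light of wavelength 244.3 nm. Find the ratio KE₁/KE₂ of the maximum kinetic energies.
4.3998

Using Einstein's equation: KE_max = hc/λ - φ

For λ₁ = 133.2 nm:
E₁ = hc/λ₁ = 9.3081 eV
KE₁ = E₁ - φ = 9.3081 - 3.83 = 5.4781 eV

For λ₂ = 244.3 nm:
E₂ = hc/λ₂ = 5.0751 eV
KE₂ = E₂ - φ = 5.0751 - 3.83 = 1.2451 eV

Ratio: KE₁/KE₂ = 5.4781/1.2451 = 4.3998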